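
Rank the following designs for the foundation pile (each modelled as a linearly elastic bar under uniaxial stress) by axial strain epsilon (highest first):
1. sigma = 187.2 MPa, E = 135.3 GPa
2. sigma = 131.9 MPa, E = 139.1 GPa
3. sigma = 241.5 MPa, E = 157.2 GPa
Model: a linearly elastic bar under uniaxial stress, so epsilon = sigma / E (SI units).
  Case 1: epsilon = (1.872 × 10⁸) / (1.353 × 10¹¹) = 0.001384
  Case 2: epsilon = (1.319 × 10⁸) / (1.391 × 10¹¹) = 0.0009482
  Case 3: epsilon = (2.415 × 10⁸) / (1.572 × 10¹¹) = 0.001536
Ordering: 0.001536 (case 3) > 0.001384 (case 1) > 0.0009482 (case 2)
Final answer: 3, 1, 2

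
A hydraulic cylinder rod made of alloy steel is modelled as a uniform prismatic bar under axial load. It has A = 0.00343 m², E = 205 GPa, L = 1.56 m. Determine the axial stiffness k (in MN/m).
Model: a uniform prismatic bar under axial load, so k = (A·E) / L.
Convert to SI units:
  E = 205 GPa = 2.05 × 10¹¹ Pa
Substitute:
  k = (0.00343 × (2.05 × 10¹¹)) / 1.56
  k = 4.507 × 10⁸ N/m
Convert: k = 4.507 × 10⁸ N/m = 450.7 MN/m
Final answer: k = 450.7 MN/m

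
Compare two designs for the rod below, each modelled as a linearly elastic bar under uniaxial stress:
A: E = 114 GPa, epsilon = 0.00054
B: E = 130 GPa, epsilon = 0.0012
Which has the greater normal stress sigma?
Model: a linearly elastic bar under uniaxial stress, so sigma = E·epsilon (SI units).
  A: sigma = (1.14 × 10¹¹) × 0.00054 = 6.156 × 10⁷ Pa = 61.56 MPa
  B: sigma = (1.3 × 10¹¹) × 0.0012 = 1.56 × 10⁸ Pa = 156 MPa
156 MPa > 61.56 MPa, so B is larger.
Final answer: B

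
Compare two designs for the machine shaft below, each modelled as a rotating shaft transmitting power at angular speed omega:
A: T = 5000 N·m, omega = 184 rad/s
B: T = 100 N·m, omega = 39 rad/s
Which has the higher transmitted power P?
Model: a rotating shaft transmitting power at angular speed omega, so P = T·omega (SI units).
  A: P = 5000 × 184 = 920000 W = 920 kW
  B: P = 100 × 39 = 3900 W = 3.9 kW
920 kW > 3.9 kW, so A is larger.
Final answer: A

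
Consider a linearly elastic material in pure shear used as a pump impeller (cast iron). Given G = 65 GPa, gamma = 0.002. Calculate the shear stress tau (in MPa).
Model: a linearly elastic material in pure shear, so tau = G·gamma.
Convert to SI units:
  G = 65 GPa = 6.5 × 10¹⁰ Pa
Substitute:
  tau = (6.5 × 10¹⁰) × 0.002
  tau = 1.3 × 10⁸ Pa
Convert: tau = 1.3 × 10⁸ Pa = 130 MPa
Final answer: tau = 130 MPa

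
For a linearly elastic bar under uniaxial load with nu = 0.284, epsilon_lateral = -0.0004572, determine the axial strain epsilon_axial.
Model: a linearly elastic bar under uniaxial load, so epsilon_lateral = -nu·epsilon_axial.
Solve for epsilon_axial: epsilon_axial = -epsilon_lateral / nu.
Substitute:
  epsilon_axial = -(-0.0004572) / 0.284
  epsilon_axial = 0.00161
Final answer: epsilon_axial = 0.00161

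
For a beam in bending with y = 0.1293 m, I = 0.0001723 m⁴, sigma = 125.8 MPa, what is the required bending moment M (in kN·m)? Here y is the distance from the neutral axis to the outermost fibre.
Model: a beam in bending, so sigma = (M·y) / I.
Solve for M: M = (sigma·I) / y.
Convert to SI units:
  sigma = 125.8 MPa = 1.258 × 10⁸ Pa
Substitute:
  M = ((1.258 × 10⁸) × 0.0001723) / 0.1293
  M = 167600 N·m
Convert: M = 167600 N·m = 167.6 kN·m
Final answer: M = 167.6 kN·m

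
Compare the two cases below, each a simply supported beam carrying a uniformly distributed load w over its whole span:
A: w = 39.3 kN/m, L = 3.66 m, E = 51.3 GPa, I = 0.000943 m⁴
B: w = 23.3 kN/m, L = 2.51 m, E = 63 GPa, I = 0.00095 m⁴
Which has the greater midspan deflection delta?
Model: a simply supported beam carrying a uniformly distributed load w over its whole span, so delta = (5·w·L^4) / (384·E·I) (SI units).
  A: delta = (5 × 39300 × 3.66^4) / (384 × (5.13 × 10¹⁰) × 0.000943) = 0.001898 m = 1.898 mm
  B: delta = (5 × 23300 × 2.51^4) / (384 × (6.3 × 10¹⁰) × 0.00095) = 0.0002012 m = 0.2012 mm
1.898 mm > 0.2012 mm, so A is larger.
Final answer: A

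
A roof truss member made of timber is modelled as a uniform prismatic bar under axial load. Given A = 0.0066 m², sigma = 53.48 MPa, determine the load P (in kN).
Model: a uniform prismatic bar under axial load, so sigma = P / A.
Solve for P: P = sigma·A.
Convert to SI units:
  sigma = 53.48 MPa = 5.348 × 10⁷ Pa
Substitute:
  P = (5.348 × 10⁷) × 0.0066
  P = 353000 N
Convert: P = 353000 N = 353 kN
Final answer: P = 353 kN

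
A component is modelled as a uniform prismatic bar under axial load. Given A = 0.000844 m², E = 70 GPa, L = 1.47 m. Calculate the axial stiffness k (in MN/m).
Model: a uniform prismatic bar under axial load, so k = (A·E) / L.
Convert to SI units:
  E = 70 GPa = 7 × 10¹⁰ Pa
Substitute:
  k = (0.000844 × (7 × 10¹⁰)) / 1.47
  k = 4.019 × 10⁷ N/m
Convert: k = 4.019 × 10⁷ N/m = 40.19 MN/m
Final answer: k = 40.19 MN/m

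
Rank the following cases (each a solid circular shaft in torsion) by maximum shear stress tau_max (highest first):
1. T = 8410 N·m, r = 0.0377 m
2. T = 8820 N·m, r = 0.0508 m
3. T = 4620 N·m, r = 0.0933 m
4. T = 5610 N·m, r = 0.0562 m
Model: a solid circular shaft in torsion, so tau_max = (2·T) / (π·r^3) (SI units).
  Case 1: tau_max = (2 × 8410) / (π × 0.0377^3) = 9.992 × 10⁷ Pa = 99.92 MPa
  Case 2: tau_max = (2 × 8820) / (π × 0.0508^3) = 4.283 × 10⁷ Pa = 42.83 MPa
  Case 3: tau_max = (2 × 4620) / (π × 0.0933^3) = 3.621 × 10⁶ Pa = 3.621 MPa
  Case 4: tau_max = (2 × 5610) / (π × 0.0562^3) = 2.012 × 10⁷ Pa = 20.12 MPa
Ordering: 99.92 MPa (case 1) > 42.83 MPa (case 2) > 20.12 MPa (case 4) > 3.621 MPa (case 3)
Final answer: 1, 2, 4, 3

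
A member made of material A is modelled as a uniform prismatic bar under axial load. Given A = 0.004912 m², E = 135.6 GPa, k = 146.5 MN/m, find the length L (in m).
Model: a uniform prismatic bar under axial load, so k = (A·E) / L.
Solve for L: L = (A·E) / k.
Convert to SI units:
  E = 135.6 GPa = 1.356 × 10¹¹ Pa
  k = 146.5 MN/m = 1.465 × 10⁸ N/m
Substitute:
  L = (0.004912 × (1.356 × 10¹¹)) / (1.465 × 10⁸)
  L = 4.547 m
Final answer: L = 4.547 m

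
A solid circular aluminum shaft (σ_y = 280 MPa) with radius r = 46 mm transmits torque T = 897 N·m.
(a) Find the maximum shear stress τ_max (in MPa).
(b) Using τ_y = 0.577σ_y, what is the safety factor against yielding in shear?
(a) For a solid circular shaft, τ_max = T·r/J with J = π·r^4/2, i.e. τ_max = 2·T / (π·r^3). Convert r = 46 mm = 0.046 m.
  τ_max = (2 × 897) / (π × 0.046^3) = 5.867 × 10⁶ Pa = 5.867 MPa
(b) τ_y = 0.577 × 280 = 161.56 MPa
  SF = τ_y/τ_max = 161.56 / 5.867 = 27.54
Final answer: (a) τ_max = 5.867 MPa, (b) SF = 27.54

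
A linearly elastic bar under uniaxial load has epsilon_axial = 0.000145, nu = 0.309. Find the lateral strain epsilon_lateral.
Model: a linearly elastic bar under uniaxial load, so epsilon_lateral = -nu·epsilon_axial.
Substitute:
  epsilon_lateral = -(0.309 × 0.000145)
  epsilon_lateral = -4.481 × 10⁻⁵
Final answer: epsilon_lateral = -4.481 × 10⁻⁵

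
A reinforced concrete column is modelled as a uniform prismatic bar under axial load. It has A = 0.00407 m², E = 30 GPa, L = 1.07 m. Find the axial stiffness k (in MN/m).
Model: a uniform prismatic bar under axial load, so k = (A·E) / L.
Convert to SI units:
  E = 30 GPa = 3 × 10¹⁰ Pa
Substitute:
  k = (0.00407 × (3 × 10¹⁰)) / 1.07
  k = 1.141 × 10⁸ N/m
Convert: k = 1.141 × 10⁸ N/m = 114.1 MN/m
Final answer: k = 114.1 MN/m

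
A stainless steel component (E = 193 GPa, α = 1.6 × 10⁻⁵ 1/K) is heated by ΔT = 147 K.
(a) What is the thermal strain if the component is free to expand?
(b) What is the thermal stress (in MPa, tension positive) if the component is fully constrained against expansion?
(a) Free thermal strain ε_th = α·ΔT = (1.6 × 10⁻⁵) × 147 = 0.002352
(b) Fully constrained, the expansion is suppressed, so σ = -E·α·ΔT. Convert E = 193 GPa = 1.93 × 10¹¹ Pa.
  σ = -(1.93 × 10¹¹) × (1.6 × 10⁻⁵) × 147 = -4.539 × 10⁸ Pa = -453.9 MPa (compressive)
Final answer: (a) ε_th = 0.002352, (b) σ = -453.9 MPa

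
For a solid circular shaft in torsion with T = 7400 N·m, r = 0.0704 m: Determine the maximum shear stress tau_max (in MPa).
Model: a solid circular shaft in torsion, so tau_max = (2·T) / (π·r^3).
Substitute:
  tau_max = (2 × 7400) / (π × 0.0704^3)
  tau_max = 1.35 × 10⁷ Pa
Convert: tau_max = 1.35 × 10⁷ Pa = 13.5 MPa
Final answer: tau_max = 13.5 MPa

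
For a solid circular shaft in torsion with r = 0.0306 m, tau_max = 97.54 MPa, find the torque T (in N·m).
Model: a solid circular shaft in torsion, so tau_max = (2·T) / (π·r^3).
Solve for T: T = (π·tau_max·r^3) / 2.
Convert to SI units:
  tau_max = 97.54 MPa = 9.754 × 10⁷ Pa
Substitute:
  T = (π × (9.754 × 10⁷) × 0.0306^3) / 2
  T = 4390 N·m
Final answer: T = 4390 N·m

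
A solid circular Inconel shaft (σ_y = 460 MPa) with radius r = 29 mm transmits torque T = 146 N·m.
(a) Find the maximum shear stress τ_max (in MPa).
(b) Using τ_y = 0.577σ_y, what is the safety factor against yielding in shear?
(a) For a solid circular shaft, τ_max = T·r/J with J = π·r^4/2, i.e. τ_max = 2·T / (π·r^3). Convert r = 29 mm = 0.029 m.
  τ_max = (2 × 146) / (π × 0.029^3) = 3.811 × 10⁶ Pa = 3.811 MPa
(b) τ_y = 0.577 × 460 = 265.42 MPa
  SF = τ_y/τ_max = 265.42 / 3.811 = 69.65
Final answer: (a) τ_max = 3.811 MPa, (b) SF = 69.65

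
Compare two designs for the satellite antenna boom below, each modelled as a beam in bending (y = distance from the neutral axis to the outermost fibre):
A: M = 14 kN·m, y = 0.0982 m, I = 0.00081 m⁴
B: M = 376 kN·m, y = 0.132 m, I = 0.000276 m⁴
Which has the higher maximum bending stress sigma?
Model: a beam in bending (y = distance from the neutral axis to the outermost fibre), so sigma = (M·y) / I (SI units).
  A: sigma = (14000 × 0.0982) / 0.00081 = 1.697 × 10⁶ Pa = 1.697 MPa
  B: sigma = (376000 × 0.132) / 0.000276 = 1.798 × 10⁸ Pa = 179.8 MPa
179.8 MPa > 1.697 MPa, so B is larger.
Final answer: B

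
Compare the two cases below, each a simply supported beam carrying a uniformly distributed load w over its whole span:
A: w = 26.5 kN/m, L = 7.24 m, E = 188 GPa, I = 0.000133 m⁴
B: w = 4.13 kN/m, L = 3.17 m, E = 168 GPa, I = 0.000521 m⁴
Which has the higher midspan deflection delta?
Model: a simply supported beam carrying a uniformly distributed load w over its whole span, so delta = (5·w·L^4) / (384·E·I) (SI units).
  A: delta = (5 × 26500 × 7.24^4) / (384 × (1.88 × 10¹¹) × 0.000133) = 0.03792 m = 37.92 mm
  B: delta = (5 × 4130 × 3.17^4) / (384 × (1.68 × 10¹¹) × 0.000521) = 6.204 × 10⁻⁵ m = 0.06204 mm
37.92 mm > 0.06204 mm, so A is larger.
Final answer: A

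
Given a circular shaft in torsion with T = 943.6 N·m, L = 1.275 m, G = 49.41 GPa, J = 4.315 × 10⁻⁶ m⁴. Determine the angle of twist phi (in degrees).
Model: a circular shaft in torsion, so phi = (T·L) / (G·J).
Convert to SI units:
  G = 49.41 GPa = 4.941 × 10¹⁰ Pa
Substitute:
  phi = (943.6 × 1.275) / ((4.941 × 10¹⁰) × (4.315 × 10⁻⁶))
  phi = 0.005643 rad
Convert to degrees: phi = 0.005643 × 180/π = 0.3233°
Final answer: phi = 0.3233°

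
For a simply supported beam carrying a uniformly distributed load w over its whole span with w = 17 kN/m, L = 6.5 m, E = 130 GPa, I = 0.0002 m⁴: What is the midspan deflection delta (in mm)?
Model: a simply supported beam carrying a uniformly distributed load w over its whole span, so delta = (5·w·L^4) / (384·E·I).
Convert to SI units:
  w = 17 kN/m = 17000 N/m
  E = 130 GPa = 1.3 × 10¹¹ Pa
Substitute:
  delta = (5 × 17000 × 6.5^4) / (384 × (1.3 × 10¹¹) × 0.0002)
  delta = 0.0152 m
Convert: delta = 0.0152 m = 15.2 mm
Final answer: delta = 15.2 mm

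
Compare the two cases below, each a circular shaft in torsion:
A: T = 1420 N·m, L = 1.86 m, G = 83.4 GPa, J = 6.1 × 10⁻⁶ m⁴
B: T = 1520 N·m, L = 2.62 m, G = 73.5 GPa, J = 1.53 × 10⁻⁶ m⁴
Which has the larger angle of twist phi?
Model: a circular shaft in torsion, so phi = (T·L) / (G·J) (SI units).
  A: phi = (1420 × 1.86) / ((8.34 × 10¹⁰) × (6.1 × 10⁻⁶)) = 0.005192 rad = 0.2975°
  B: phi = (1520 × 2.62) / ((7.35 × 10¹⁰) × (1.53 × 10⁻⁶)) = 0.03541 rad = 2.029°
2.029° > 0.2975°, so B is larger.
Final answer: B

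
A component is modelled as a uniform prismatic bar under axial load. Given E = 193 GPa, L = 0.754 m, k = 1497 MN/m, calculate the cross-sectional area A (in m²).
Model: a uniform prismatic bar under axial load, so k = (A·E) / L.
Solve for A: A = (k·L) / E.
Convert to SI units:
  E = 193 GPa = 1.93 × 10¹¹ Pa
  k = 1497 MN/m = 1.497 × 10⁹ N/m
Substitute:
  A = ((1.497 × 10⁹) × 0.754) / (1.93 × 10¹¹)
  A = 0.005848 m²
Final answer: A = 0.005848 m²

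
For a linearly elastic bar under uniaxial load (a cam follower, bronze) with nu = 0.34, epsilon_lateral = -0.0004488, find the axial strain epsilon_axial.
Model: a linearly elastic bar under uniaxial load, so epsilon_lateral = -nu·epsilon_axial.
Solve for epsilon_axial: epsilon_axial = -epsilon_lateral / nu.
Substitute:
  epsilon_axial = -(-0.0004488) / 0.34
  epsilon_axial = 0.00132
Final answer: epsilon_axial = 0.00132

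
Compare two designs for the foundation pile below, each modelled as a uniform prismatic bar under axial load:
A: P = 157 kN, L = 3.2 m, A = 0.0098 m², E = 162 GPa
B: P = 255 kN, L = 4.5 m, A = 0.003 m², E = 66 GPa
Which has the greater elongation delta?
Model: a uniform prismatic bar under axial load, so delta = (P·L) / (A·E) (SI units).
  A: delta = (157000 × 3.2) / (0.0098 × (1.62 × 10¹¹)) = 0.0003165 m = 0.3165 mm
  B: delta = (255000 × 4.5) / (0.003 × (6.6 × 10¹⁰)) = 0.005795 m = 5.795 mm
5.795 mm > 0.3165 mm, so B is larger.
Final answer: B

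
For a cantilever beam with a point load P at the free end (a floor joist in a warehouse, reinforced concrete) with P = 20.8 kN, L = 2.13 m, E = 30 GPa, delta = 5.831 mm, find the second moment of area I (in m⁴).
Model: a cantilever beam with a point load P at the free end, so delta = (P·L^3) / (3·E·I).
Solve for I: I = (P·L^3) / (3·delta·E).
Convert to SI units:
  P = 20.8 kN = 20800 N
  E = 30 GPa = 3 × 10¹⁰ Pa
  delta = 5.831 mm = 0.005831 m
Substitute:
  I = (20800 × 2.13^3) / (3 × 0.005831 × (3 × 10¹⁰))
  I = 0.000383 m⁴
Final answer: I = 0.000383 m⁴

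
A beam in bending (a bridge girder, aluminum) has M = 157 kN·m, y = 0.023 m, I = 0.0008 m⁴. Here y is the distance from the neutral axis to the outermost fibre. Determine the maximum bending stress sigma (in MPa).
Model: a beam in bending, so sigma = (M·y) / I.
Convert to SI units:
  M = 157 kN·m = 157000 N·m
Substitute:
  sigma = (157000 × 0.023) / 0.0008
  sigma = 4.514 × 10⁶ Pa
Convert: sigma = 4.514 × 10⁶ Pa = 4.514 MPa
Final answer: sigma = 4.514 MPa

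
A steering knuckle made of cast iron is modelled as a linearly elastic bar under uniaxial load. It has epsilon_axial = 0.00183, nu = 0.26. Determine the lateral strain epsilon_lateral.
Model: a linearly elastic bar under uniaxial load, so epsilon_lateral = -nu·epsilon_axial.
Substitute:
  epsilon_lateral = -(0.26 × 0.00183)
  epsilon_lateral = -0.0004758
Final answer: epsilon_lateral = -0.0004758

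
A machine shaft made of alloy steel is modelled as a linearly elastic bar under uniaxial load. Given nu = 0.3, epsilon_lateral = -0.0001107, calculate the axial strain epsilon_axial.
Model: a linearly elastic bar under uniaxial load, so epsilon_lateral = -nu·epsilon_axial.
Solve for epsilon_axial: epsilon_axial = -epsilon_lateral / nu.
Substitute:
  epsilon_axial = -(-0.0001107) / 0.3
  epsilon_axial = 0.000369
Final answer: epsilon_axial = 0.000369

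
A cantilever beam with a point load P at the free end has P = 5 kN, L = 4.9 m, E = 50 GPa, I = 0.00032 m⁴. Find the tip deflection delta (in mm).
Model: a cantilever beam with a point load P at the free end, so delta = (P·L^3) / (3·E·I).
Convert to SI units:
  P = 5 kN = 5000 N
  E = 50 GPa = 5 × 10¹⁰ Pa
Substitute:
  delta = (5000 × 4.9^3) / (3 × (5 × 10¹⁰) × 0.00032)
  delta = 0.01226 m
Convert: delta = 0.01226 m = 12.26 mm
Final answer: delta = 12.26 mm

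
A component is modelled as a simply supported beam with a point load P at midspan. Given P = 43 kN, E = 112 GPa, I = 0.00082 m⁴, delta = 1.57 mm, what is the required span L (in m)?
Model: a simply supported beam with a point load P at midspan, so delta = (P·L^3) / (48·E·I).
Solve for L: L = ((48·delta·E·I) / P)^(1/3).
Convert to SI units:
  P = 43 kN = 43000 N
  E = 112 GPa = 1.12 × 10¹¹ Pa
  delta = 1.57 mm = 0.00157 m
Substitute:
  L = ((48 × 0.00157 × (1.12 × 10¹¹) × 0.00082) / 43000)^(1/3)
  L = 5.44 m
Final answer: L = 5.44 m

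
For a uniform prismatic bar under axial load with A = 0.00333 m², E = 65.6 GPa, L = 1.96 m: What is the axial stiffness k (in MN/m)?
Model: a uniform prismatic bar under axial load, so k = (A·E) / L.
Convert to SI units:
  E = 65.6 GPa = 6.56 × 10¹⁰ Pa
Substitute:
  k = (0.00333 × (6.56 × 10¹⁰)) / 1.96
  k = 1.115 × 10⁸ N/m
Convert: k = 1.115 × 10⁸ N/m = 111.5 MN/m
Final answer: k = 111.5 MN/m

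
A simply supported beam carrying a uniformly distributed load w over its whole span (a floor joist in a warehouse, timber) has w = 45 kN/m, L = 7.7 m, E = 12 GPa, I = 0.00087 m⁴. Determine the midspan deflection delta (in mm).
Model: a simply supported beam carrying a uniformly distributed load w over its whole span, so delta = (5·w·L^4) / (384·E·I).
Convert to SI units:
  w = 45 kN/m = 45000 N/m
  E = 12 GPa = 1.2 × 10¹⁰ Pa
Substitute:
  delta = (5 × 45000 × 7.7^4) / (384 × (1.2 × 10¹⁰) × 0.00087)
  delta = 0.1973 m
Convert: delta = 0.1973 m = 197.3 mm
Final answer: delta = 197.3 mm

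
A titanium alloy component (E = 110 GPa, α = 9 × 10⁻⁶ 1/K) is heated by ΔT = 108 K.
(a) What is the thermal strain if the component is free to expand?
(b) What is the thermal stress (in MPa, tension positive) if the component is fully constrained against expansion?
(a) Free thermal strain ε_th = α·ΔT = (9 × 10⁻⁶) × 108 = 0.000972
(b) Fully constrained, the expansion is suppressed, so σ = -E·α·ΔT. Convert E = 110 GPa = 1.1 × 10¹¹ Pa.
  σ = -(1.1 × 10¹¹) × (9 × 10⁻⁶) × 108 = -1.069 × 10⁸ Pa = -106.9 MPa (compressive)
Final answer: (a) ε_th = 0.000972, (b) σ = -106.9 MPa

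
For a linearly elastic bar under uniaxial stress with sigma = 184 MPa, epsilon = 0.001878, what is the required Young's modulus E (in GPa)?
Model: a linearly elastic bar under uniaxial stress, so epsilon = sigma / E.
Solve for E: E = sigma / epsilon.
Convert to SI units:
  sigma = 184 MPa = 1.84 × 10⁸ Pa
Substitute:
  E = (1.84 × 10⁸) / 0.001878
  E = 9.798 × 10¹⁰ Pa
Convert: E = 9.798 × 10¹⁰ Pa = 97.98 GPa
Final answer: E = 97.98 GPa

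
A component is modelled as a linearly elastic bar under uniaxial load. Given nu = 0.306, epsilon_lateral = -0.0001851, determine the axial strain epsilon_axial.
Model: a linearly elastic bar under uniaxial load, so epsilon_lateral = -nu·epsilon_axial.
Solve for epsilon_axial: epsilon_axial = -epsilon_lateral / nu.
Substitute:
  epsilon_axial = -(-0.0001851) / 0.306
  epsilon_axial = 0.0006049
Final answer: epsilon_axial = 0.0006049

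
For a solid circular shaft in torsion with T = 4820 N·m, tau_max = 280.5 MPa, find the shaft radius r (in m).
Model: a solid circular shaft in torsion, so tau_max = (2·T) / (π·r^3).
Solve for r: r = ((2·T) / (π·tau_max))^(1/3).
Convert to SI units:
  tau_max = 280.5 MPa = 2.805 × 10⁸ Pa
Substitute:
  r = ((2 × 4820) / (π × (2.805 × 10⁸)))^(1/3)
  r = 0.0222 m
Final answer: r = 0.0222 m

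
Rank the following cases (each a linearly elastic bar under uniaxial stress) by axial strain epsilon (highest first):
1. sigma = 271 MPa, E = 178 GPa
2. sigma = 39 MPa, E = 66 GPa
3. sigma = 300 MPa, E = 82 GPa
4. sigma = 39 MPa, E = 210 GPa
Model: a linearly elastic bar under uniaxial stress, so epsilon = sigma / E (SI units).
  Case 1: epsilon = (2.71 × 10⁸) / (1.78 × 10¹¹) = 0.001522
  Case 2: epsilon = (3.9 × 10⁷) / (6.6 × 10¹⁰) = 0.0005909
  Case 3: epsilon = (3 × 10⁸) / (8.2 × 10¹⁰) = 0.003659
  Case 4: epsilon = (3.9 × 10⁷) / (2.1 × 10¹¹) = 0.0001857
Ordering: 0.003659 (case 3) > 0.001522 (case 1) > 0.0005909 (case 2) > 0.0001857 (case 4)
Final answer: 3, 1, 2, 4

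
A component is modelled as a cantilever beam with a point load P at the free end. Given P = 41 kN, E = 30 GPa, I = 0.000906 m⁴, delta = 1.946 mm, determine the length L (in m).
Model: a cantilever beam with a point load P at the free end, so delta = (P·L^3) / (3·E·I).
Solve for L: L = ((3·delta·E·I) / P)^(1/3).
Convert to SI units:
  P = 41 kN = 41000 N
  E = 30 GPa = 3 × 10¹⁰ Pa
  delta = 1.946 mm = 0.001946 m
Substitute:
  L = ((3 × 0.001946 × (3 × 10¹⁰) × 0.000906) / 41000)^(1/3)
  L = 1.57 m
Final answer: L = 1.57 m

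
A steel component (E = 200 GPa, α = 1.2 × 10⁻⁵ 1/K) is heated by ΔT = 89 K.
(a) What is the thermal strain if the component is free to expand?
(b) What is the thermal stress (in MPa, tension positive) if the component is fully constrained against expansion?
(a) Free thermal strain ε_th = α·ΔT = (1.2 × 10⁻⁵) × 89 = 0.001068
(b) Fully constrained, the expansion is suppressed, so σ = -E·α·ΔT. Convert E = 200 GPa = 2 × 10¹¹ Pa.
  σ = -(2 × 10¹¹) × (1.2 × 10⁻⁵) × 89 = -2.136 × 10⁸ Pa = -213.6 MPa (compressive)
Final answer: (a) ε_th = 0.001068, (b) σ = -213.6 MPa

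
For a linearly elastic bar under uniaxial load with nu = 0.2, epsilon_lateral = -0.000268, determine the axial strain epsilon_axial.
Model: a linearly elastic bar under uniaxial load, so epsilon_lateral = -nu·epsilon_axial.
Solve for epsilon_axial: epsilon_axial = -epsilon_lateral / nu.
Substitute:
  epsilon_axial = -(-0.000268) / 0.2
  epsilon_axial = 0.00134
Final answer: epsilon_axial = 0.00134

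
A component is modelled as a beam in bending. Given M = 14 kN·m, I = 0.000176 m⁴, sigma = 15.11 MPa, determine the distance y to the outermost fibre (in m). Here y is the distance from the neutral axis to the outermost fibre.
Model: a beam in bending, so sigma = (M·y) / I.
Solve for y: y = (sigma·I) / M.
Convert to SI units:
  M = 14 kN·m = 14000 N·m
  sigma = 15.11 MPa = 1.511 × 10⁷ Pa
Substitute:
  y = ((1.511 × 10⁷) × 0.000176) / 14000
  y = 0.19 m
Final answer: y = 0.19 m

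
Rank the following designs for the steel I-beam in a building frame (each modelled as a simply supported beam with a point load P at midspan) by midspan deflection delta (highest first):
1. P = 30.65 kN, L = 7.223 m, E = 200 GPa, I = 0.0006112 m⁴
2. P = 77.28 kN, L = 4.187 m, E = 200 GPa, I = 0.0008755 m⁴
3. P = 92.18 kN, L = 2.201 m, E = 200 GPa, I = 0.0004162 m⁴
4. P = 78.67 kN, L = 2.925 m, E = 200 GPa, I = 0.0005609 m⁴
Model: a simply supported beam with a point load P at midspan, so delta = (P·L^3) / (48·E·I) (SI units).
  Case 1: delta = (30650 × 7.223^3) / (48 × (2 × 10¹¹) × 0.0006112) = 0.001968 m = 1.968 mm
  Case 2: delta = (77280 × 4.187^3) / (48 × (2 × 10¹¹) × 0.0008755) = 0.0006749 m = 0.6749 mm
  Case 3: delta = (92180 × 2.201^3) / (48 × (2 × 10¹¹) × 0.0004162) = 0.000246 m = 0.246 mm
  Case 4: delta = (78670 × 2.925^3) / (48 × (2 × 10¹¹) × 0.0005609) = 0.0003656 m = 0.3656 mm
Ordering: 1.968 mm (case 1) > 0.6749 mm (case 2) > 0.3656 mm (case 4) > 0.246 mm (case 3)
Final answer: 1, 2, 4, 3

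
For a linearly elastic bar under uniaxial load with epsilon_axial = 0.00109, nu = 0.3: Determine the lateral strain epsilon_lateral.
Model: a linearly elastic bar under uniaxial load, so epsilon_lateral = -nu·epsilon_axial.
Substitute:
  epsilon_lateral = -(0.3 × 0.00109)
  epsilon_lateral = -0.000327
Final answer: epsilon_lateral = -0.000327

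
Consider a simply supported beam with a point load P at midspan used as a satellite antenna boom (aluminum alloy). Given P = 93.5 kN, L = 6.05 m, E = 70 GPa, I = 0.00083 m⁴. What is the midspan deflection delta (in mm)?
Model: a simply supported beam with a point load P at midspan, so delta = (P·L^3) / (48·E·I).
Convert to SI units:
  P = 93.5 kN = 93500 N
  E = 70 GPa = 7 × 10¹⁰ Pa
Substitute:
  delta = (93500 × 6.05^3) / (48 × (7 × 10¹⁰) × 0.00083)
  delta = 0.007424 m
Convert: delta = 0.007424 m = 7.424 mm
Final answer: delta = 7.424 mm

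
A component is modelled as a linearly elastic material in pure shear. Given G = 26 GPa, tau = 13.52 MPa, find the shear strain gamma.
Model: a linearly elastic material in pure shear, so tau = G·gamma.
Solve for gamma: gamma = tau / G.
Convert to SI units:
  G = 26 GPa = 2.6 × 10¹⁰ Pa
  tau = 13.52 MPa = 1.352 × 10⁷ Pa
Substitute:
  gamma = (1.352 × 10⁷) / (2.6 × 10¹⁰)
  gamma = 0.00052
Final answer: gamma = 0.00052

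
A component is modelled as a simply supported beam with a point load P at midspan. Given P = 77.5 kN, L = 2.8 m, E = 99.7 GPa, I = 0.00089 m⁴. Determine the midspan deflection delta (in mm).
Model: a simply supported beam with a point load P at midspan, so delta = (P·L^3) / (48·E·I).
Convert to SI units:
  P = 77.5 kN = 77500 N
  E = 99.7 GPa = 9.97 × 10¹⁰ Pa
Substitute:
  delta = (77500 × 2.8^3) / (48 × (9.97 × 10¹⁰) × 0.00089)
  delta = 0.0003994 m
Convert: delta = 0.0003994 m = 0.3994 mm
Final answer: delta = 0.3994 mm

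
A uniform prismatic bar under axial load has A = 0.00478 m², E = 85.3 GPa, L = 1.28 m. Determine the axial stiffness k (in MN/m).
Model: a uniform prismatic bar under axial load, so k = (A·E) / L.
Convert to SI units:
  E = 85.3 GPa = 8.53 × 10¹⁰ Pa
Substitute:
  k = (0.00478 × (8.53 × 10¹⁰)) / 1.28
  k = 3.185 × 10⁸ N/m
Convert: k = 3.185 × 10⁸ N/m = 318.5 MN/m
Final answer: k = 318.5 MN/m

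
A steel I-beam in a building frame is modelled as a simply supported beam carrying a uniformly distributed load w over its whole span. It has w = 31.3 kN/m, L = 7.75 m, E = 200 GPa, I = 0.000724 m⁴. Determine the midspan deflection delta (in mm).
Model: a simply supported beam carrying a uniformly distributed load w over its whole span, so delta = (5·w·L^4) / (384·E·I).
Convert to SI units:
  w = 31.3 kN/m = 31300 N/m
  E = 200 GPa = 2 × 10¹¹ Pa
Substitute:
  delta = (5 × 31300 × 7.75^4) / (384 × (2 × 10¹¹) × 0.000724)
  delta = 0.01015 m
Convert: delta = 0.01015 m = 10.15 mm
Final answer: delta = 10.15 mm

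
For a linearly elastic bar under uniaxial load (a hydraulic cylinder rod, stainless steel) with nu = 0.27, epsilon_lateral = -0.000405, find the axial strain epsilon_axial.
Model: a linearly elastic bar under uniaxial load, so epsilon_lateral = -nu·epsilon_axial.
Solve for epsilon_axial: epsilon_axial = -epsilon_lateral / nu.
Substitute:
  epsilon_axial = -(-0.000405) / 0.27
  epsilon_axial = 0.0015
Final answer: epsilon_axial = 0.0015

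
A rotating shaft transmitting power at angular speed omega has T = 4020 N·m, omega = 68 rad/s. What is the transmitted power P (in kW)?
Model: a rotating shaft transmitting power at angular speed omega, so P = T·omega.
Substitute:
  P = 4020 × 68
  P = 273400 W
Convert: P = 273400 W = 273.4 kW
Final answer: P = 273.4 kW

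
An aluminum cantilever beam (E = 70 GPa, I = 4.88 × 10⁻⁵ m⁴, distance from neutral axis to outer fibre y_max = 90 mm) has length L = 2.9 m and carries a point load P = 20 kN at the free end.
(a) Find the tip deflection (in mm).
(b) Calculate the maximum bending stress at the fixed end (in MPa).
(a) Tip deflection of a cantilever with an end point load: δ = P·L^3 / (3·E·I). Convert P = 20 kN = 20000 N, E = 70 GPa = 7 × 10¹⁰ Pa.
  δ = (20000 × 2.9^3) / (3 × (7 × 10¹⁰) × (4.88 × 10⁻⁵)) = 0.0476 m = 47.6 mm
(b) Maximum bending moment at the fixed end: M = P·L = 20000 × 2.9 = 58000 N·m. Convert y_max = 90 mm = 0.09 m.
  σ = M·y_max / I = (58000 × 0.09) / (4.88 × 10⁻⁵) = 1.07 × 10⁸ Pa = 107 MPa
Final answer: (a) δ = 47.6 mm, (b) σ = 107 MPa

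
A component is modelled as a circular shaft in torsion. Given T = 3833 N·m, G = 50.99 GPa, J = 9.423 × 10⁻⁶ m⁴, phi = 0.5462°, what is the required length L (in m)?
Model: a circular shaft in torsion, so phi = (T·L) / (G·J).
Solve for L: L = (phi·G·J) / T.
Convert to SI units:
  G = 50.99 GPa = 5.099 × 10¹⁰ Pa
  phi = 0.5462° = 0.009533 rad
Substitute:
  L = (0.009533 × (5.099 × 10¹⁰) × (9.423 × 10⁻⁶)) / 3833
  L = 1.195 m
Final answer: L = 1.195 m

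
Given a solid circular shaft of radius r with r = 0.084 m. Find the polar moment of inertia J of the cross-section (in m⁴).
Model: a solid circular shaft of radius r, so J = (π·r^4) / 2.
Substitute:
  J = (π × 0.084^4) / 2
  J = 7.821 × 10⁻⁵ m⁴
Final answer: J = 7.821 × 10⁻⁵ m⁴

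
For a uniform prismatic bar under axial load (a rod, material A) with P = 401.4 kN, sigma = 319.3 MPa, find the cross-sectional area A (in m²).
Model: a uniform prismatic bar under axial load, so sigma = P / A.
Solve for A: A = P / sigma.
Convert to SI units:
  P = 401.4 kN = 401400 N
  sigma = 319.3 MPa = 3.193 × 10⁸ Pa
Substitute:
  A = 401400 / (3.193 × 10⁸)
  A = 0.001257 m²
Final answer: A = 0.001257 m²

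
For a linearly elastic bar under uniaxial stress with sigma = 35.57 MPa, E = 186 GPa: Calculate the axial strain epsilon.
Model: a linearly elastic bar under uniaxial stress, so epsilon = sigma / E.
Convert to SI units:
  sigma = 35.57 MPa = 3.557 × 10⁷ Pa
  E = 186 GPa = 1.86 × 10¹¹ Pa
Substitute:
  epsilon = (3.557 × 10⁷) / (1.86 × 10¹¹)
  epsilon = 0.0001912
Final answer: epsilon = 0.0001912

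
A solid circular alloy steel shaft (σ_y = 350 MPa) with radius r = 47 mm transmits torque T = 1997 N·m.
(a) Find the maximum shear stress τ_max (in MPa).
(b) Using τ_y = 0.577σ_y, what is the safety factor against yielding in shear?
(a) For a solid circular shaft, τ_max = T·r/J with J = π·r^4/2, i.e. τ_max = 2·T / (π·r^3). Convert r = 47 mm = 0.047 m.
  τ_max = (2 × 1997) / (π × 0.047^3) = 1.225 × 10⁷ Pa = 12.25 MPa
(b) τ_y = 0.577 × 350 = 201.95 MPa
  SF = τ_y/τ_max = 201.95 / 12.25 = 16.49
Final answer: (a) τ_max = 12.25 MPa, (b) SF = 16.49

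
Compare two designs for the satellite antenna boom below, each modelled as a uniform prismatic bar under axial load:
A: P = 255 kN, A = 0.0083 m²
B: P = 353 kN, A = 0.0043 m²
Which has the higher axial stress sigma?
Model: a uniform prismatic bar under axial load, so sigma = P / A (SI units).
  A: sigma = 255000 / 0.0083 = 3.072 × 10⁷ Pa = 30.72 MPa
  B: sigma = 353000 / 0.0043 = 8.209 × 10⁷ Pa = 82.09 MPa
82.09 MPa > 30.72 MPa, so B is larger.
Final answer: B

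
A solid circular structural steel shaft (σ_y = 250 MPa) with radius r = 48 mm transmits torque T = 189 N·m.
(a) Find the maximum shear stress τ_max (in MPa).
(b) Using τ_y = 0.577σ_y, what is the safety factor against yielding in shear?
(a) For a solid circular shaft, τ_max = T·r/J with J = π·r^4/2, i.e. τ_max = 2·T / (π·r^3). Convert r = 48 mm = 0.048 m.
  τ_max = (2 × 189) / (π × 0.048^3) = 1.088 × 10⁶ Pa = 1.088 MPa
(b) τ_y = 0.577 × 250 = 144.25 MPa
  SF = τ_y/τ_max = 144.25 / 1.088 = 132.6
Final answer: (a) τ_max = 1.088 MPa, (b) SF = 132.6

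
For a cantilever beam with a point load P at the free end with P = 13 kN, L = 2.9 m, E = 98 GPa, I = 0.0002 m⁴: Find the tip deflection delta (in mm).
Model: a cantilever beam with a point load P at the free end, so delta = (P·L^3) / (3·E·I).
Convert to SI units:
  P = 13 kN = 13000 N
  E = 98 GPa = 9.8 × 10¹⁰ Pa
Substitute:
  delta = (13000 × 2.9^3) / (3 × (9.8 × 10¹⁰) × 0.0002)
  delta = 0.005392 m
Convert: delta = 0.005392 m = 5.392 mm
Final answer: delta = 5.392 mm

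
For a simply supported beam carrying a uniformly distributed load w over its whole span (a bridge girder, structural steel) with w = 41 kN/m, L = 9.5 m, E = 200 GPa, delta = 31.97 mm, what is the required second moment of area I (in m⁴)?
Model: a simply supported beam carrying a uniformly distributed load w over its whole span, so delta = (5·w·L^4) / (384·E·I).
Solve for I: I = (5·w·L^4) / (384·delta·E).
Convert to SI units:
  w = 41 kN/m = 41000 N/m
  E = 200 GPa = 2 × 10¹¹ Pa
  delta = 31.97 mm = 0.03197 m
Substitute:
  I = (5 × 41000 × 9.5^4) / (384 × 0.03197 × (2 × 10¹¹))
  I = 0.0006801 m⁴
Final answer: I = 0.0006801 m⁴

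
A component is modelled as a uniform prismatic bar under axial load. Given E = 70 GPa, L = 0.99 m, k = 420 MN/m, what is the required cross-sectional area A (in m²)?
Model: a uniform prismatic bar under axial load, so k = (A·E) / L.
Solve for A: A = (k·L) / E.
Convert to SI units:
  E = 70 GPa = 7 × 10¹⁰ Pa
  k = 420 MN/m = 4.2 × 10⁸ N/m
Substitute:
  A = ((4.2 × 10⁸) × 0.99) / (7 × 10¹⁰)
  A = 0.00594 m²
Final answer: A = 0.00594 m²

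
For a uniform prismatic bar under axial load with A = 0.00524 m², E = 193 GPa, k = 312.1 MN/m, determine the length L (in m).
Model: a uniform prismatic bar under axial load, so k = (A·E) / L.
Solve for L: L = (A·E) / k.
Convert to SI units:
  E = 193 GPa = 1.93 × 10¹¹ Pa
  k = 312.1 MN/m = 3.121 × 10⁸ N/m
Substitute:
  L = (0.00524 × (1.93 × 10¹¹)) / (3.121 × 10⁸)
  L = 3.24 m
Final answer: L = 3.24 m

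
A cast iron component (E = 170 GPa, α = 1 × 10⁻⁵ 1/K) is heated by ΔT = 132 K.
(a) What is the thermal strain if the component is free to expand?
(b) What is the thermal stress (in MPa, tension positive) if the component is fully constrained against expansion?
(a) Free thermal strain ε_th = α·ΔT = (1 × 10⁻⁵) × 132 = 0.00132
(b) Fully constrained, the expansion is suppressed, so σ = -E·α·ΔT. Convert E = 170 GPa = 1.7 × 10¹¹ Pa.
  σ = -(1.7 × 10¹¹) × (1 × 10⁻⁵) × 132 = -2.244 × 10⁸ Pa = -224.4 MPa (compressive)
Final answer: (a) ε_th = 0.00132, (b) σ = -224.4 MPa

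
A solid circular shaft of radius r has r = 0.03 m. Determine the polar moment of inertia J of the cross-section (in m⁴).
Model: a solid circular shaft of radius r, so J = (π·r^4) / 2.
Substitute:
  J = (π × 0.03^4) / 2
  J = 1.272 × 10⁻⁶ m⁴
Final answer: J = 1.272 × 10⁻⁶ m⁴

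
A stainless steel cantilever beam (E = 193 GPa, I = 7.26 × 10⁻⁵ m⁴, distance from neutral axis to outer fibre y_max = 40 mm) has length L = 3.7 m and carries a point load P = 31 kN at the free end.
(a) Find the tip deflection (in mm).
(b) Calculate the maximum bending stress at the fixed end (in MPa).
(a) Tip deflection of a cantilever with an end point load: δ = P·L^3 / (3·E·I). Convert P = 31 kN = 31000 N, E = 193 GPa = 1.93 × 10¹¹ Pa.
  δ = (31000 × 3.7^3) / (3 × (1.93 × 10¹¹) × (7.26 × 10⁻⁵)) = 0.03736 m = 37.36 mm
(b) Maximum bending moment at the fixed end: M = P·L = 31000 × 3.7 = 114700 N·m. Convert y_max = 40 mm = 0.04 m.
  σ = M·y_max / I = (114700 × 0.04) / (7.26 × 10⁻⁵) = 6.32 × 10⁷ Pa = 63.2 MPa
Final answer: (a) δ = 37.36 mm, (b) σ = 63.2 MPa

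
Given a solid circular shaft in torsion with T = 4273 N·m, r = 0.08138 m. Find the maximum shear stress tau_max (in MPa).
Model: a solid circular shaft in torsion, so tau_max = (2·T) / (π·r^3).
Substitute:
  tau_max = (2 × 4273) / (π × 0.08138^3)
  tau_max = 5.047 × 10⁶ Pa
Convert: tau_max = 5.047 × 10⁶ Pa = 5.047 MPa
Final answer: tau_max = 5.047 MPa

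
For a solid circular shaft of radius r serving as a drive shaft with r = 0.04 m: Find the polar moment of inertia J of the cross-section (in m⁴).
Model: a solid circular shaft of radius r, so J = (π·r^4) / 2.
Substitute:
  J = (π × 0.04^4) / 2
  J = 4.021 × 10⁻⁶ m⁴
Final answer: J = 4.021 × 10⁻⁶ m⁴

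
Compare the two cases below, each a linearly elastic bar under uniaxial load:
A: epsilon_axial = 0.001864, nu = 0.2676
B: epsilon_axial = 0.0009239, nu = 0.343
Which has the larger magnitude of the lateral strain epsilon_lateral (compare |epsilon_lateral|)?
Model: a linearly elastic bar under uniaxial load, so epsilon_lateral = -nu·epsilon_axial (SI units).
  A: epsilon_lateral = -(0.2676 × 0.001864) = -0.0004988
  B: epsilon_lateral = -(0.343 × 0.0009239) = -0.0003169
|epsilon_lateral|: A = 0.0004988, B = 0.0003169, so A is larger in magnitude.
Final answer: A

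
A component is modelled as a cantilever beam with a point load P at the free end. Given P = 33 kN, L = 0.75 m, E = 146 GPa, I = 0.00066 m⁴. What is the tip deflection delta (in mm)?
Model: a cantilever beam with a point load P at the free end, so delta = (P·L^3) / (3·E·I).
Convert to SI units:
  P = 33 kN = 33000 N
  E = 146 GPa = 1.46 × 10¹¹ Pa
Substitute:
  delta = (33000 × 0.75^3) / (3 × (1.46 × 10¹¹) × 0.00066)
  delta = 4.816 × 10⁻⁵ m
Convert: delta = 4.816 × 10⁻⁵ m = 0.04816 mm
Final answer: delta = 0.04816 mm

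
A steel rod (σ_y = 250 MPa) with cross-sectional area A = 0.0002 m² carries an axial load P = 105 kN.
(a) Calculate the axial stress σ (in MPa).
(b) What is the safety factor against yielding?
(a) Axial stress σ = P/A. Convert P = 105 kN = 105000 N.
  σ = 105000 / 0.0002 = 5.25 × 10⁸ Pa = 525 MPa
(b) Safety factor SF = σ_y/σ = 250 / 525 = 0.4762
Final answer: (a) σ = 525 MPa, (b) SF = 0.4762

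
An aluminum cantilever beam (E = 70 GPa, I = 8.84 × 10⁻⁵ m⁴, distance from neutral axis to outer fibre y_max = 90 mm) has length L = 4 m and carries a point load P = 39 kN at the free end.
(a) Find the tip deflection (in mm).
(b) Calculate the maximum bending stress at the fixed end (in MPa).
(a) Tip deflection of a cantilever with an end point load: δ = P·L^3 / (3·E·I). Convert P = 39 kN = 39000 N, E = 70 GPa = 7 × 10¹⁰ Pa.
  δ = (39000 × 4^3) / (3 × (7 × 10¹⁰) × (8.84 × 10⁻⁵)) = 0.1345 m = 134.5 mm
(b) Maximum bending moment at the fixed end: M = P·L = 39000 × 4 = 156000 N·m. Convert y_max = 90 mm = 0.09 m.
  σ = M·y_max / I = (156000 × 0.09) / (8.84 × 10⁻⁵) = 1.588 × 10⁸ Pa = 158.8 MPa
Final answer: (a) δ = 134.5 mm, (b) σ = 158.8 MPa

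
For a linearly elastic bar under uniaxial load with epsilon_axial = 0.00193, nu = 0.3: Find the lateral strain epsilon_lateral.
Model: a linearly elastic bar under uniaxial load, so epsilon_lateral = -nu·epsilon_axial.
Substitute:
  epsilon_lateral = -(0.3 × 0.00193)
  epsilon_lateral = -0.000579
Final answer: epsilon_lateral = -0.000579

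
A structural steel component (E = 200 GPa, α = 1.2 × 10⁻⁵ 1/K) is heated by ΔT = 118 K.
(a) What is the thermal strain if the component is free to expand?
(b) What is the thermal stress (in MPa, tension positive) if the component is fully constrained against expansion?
(a) Free thermal strain ε_th = α·ΔT = (1.2 × 10⁻⁵) × 118 = 0.001416
(b) Fully constrained, the expansion is suppressed, so σ = -E·α·ΔT. Convert E = 200 GPa = 2 × 10¹¹ Pa.
  σ = -(2 × 10¹¹) × (1.2 × 10⁻⁵) × 118 = -2.832 × 10⁸ Pa = -283.2 MPa (compressive)
Final answer: (a) ε_th = 0.001416, (b) σ = -283.2 MPa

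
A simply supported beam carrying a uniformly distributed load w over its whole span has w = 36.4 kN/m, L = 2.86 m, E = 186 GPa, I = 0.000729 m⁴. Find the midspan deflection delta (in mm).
Model: a simply supported beam carrying a uniformly distributed load w over its whole span, so delta = (5·w·L^4) / (384·E·I).
Convert to SI units:
  w = 36.4 kN/m = 36400 N/m
  E = 186 GPa = 1.86 × 10¹¹ Pa
Substitute:
  delta = (5 × 36400 × 2.86^4) / (384 × (1.86 × 10¹¹) × 0.000729)
  delta = 0.0002339 m
Convert: delta = 0.0002339 m = 0.2339 mm
Final answer: delta = 0.2339 mm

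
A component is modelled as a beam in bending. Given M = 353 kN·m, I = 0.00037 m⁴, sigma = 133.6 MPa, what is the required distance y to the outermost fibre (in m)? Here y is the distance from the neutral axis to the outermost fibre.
Model: a beam in bending, so sigma = (M·y) / I.
Solve for y: y = (sigma·I) / M.
Convert to SI units:
  M = 353 kN·m = 353000 N·m
  sigma = 133.6 MPa = 1.336 × 10⁸ Pa
Substitute:
  y = ((1.336 × 10⁸) × 0.00037) / 353000
  y = 0.14 m
Final answer: y = 0.14 m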